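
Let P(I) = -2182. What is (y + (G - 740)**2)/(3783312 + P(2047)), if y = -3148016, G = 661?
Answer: -628355/756226 ≈ -0.83091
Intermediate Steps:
(y + (G - 740)**2)/(3783312 + P(2047)) = (-3148016 + (661 - 740)**2)/(3783312 - 2182) = (-3148016 + (-79)**2)/3781130 = (-3148016 + 6241)*(1/3781130) = -3141775*1/3781130 = -628355/756226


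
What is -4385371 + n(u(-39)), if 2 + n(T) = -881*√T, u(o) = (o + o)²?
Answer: -4454091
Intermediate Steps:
u(o) = 4*o² (u(o) = (2*o)² = 4*o²)
n(T) = -2 - 881*√T
-4385371 + n(u(-39)) = -4385371 + (-2 - 881*√(4*(-39)²)) = -4385371 + (-2 - 881*√(4*1521)) = -4385371 + (-2 - 881*√6084) = -4385371 + (-2 - 881*78) = -4385371 + (-2 - 68718) = -4385371 - 68720 = -4454091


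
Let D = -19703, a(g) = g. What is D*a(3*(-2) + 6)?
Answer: 0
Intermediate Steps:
D*a(3*(-2) + 6) = -19703*(3*(-2) + 6) = -19703*(-6 + 6) = -19703*0 = 0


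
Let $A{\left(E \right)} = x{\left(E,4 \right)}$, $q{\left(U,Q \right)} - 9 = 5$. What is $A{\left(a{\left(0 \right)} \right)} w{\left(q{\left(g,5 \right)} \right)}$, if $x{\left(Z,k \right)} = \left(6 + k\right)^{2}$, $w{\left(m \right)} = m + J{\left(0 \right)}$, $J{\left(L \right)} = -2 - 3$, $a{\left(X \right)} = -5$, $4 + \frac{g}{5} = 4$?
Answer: $900$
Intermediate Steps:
$g = 0$ ($g = -20 + 5 \cdot 4 = -20 + 20 = 0$)
$q{\left(U,Q \right)} = 14$ ($q{\left(U,Q \right)} = 9 + 5 = 14$)
$J{\left(L \right)} = -5$
$w{\left(m \right)} = -5 + m$ ($w{\left(m \right)} = m - 5 = -5 + m$)
$A{\left(E \right)} = 100$ ($A{\left(E \right)} = \left(6 + 4\right)^{2} = 10^{2} = 100$)
$A{\left(a{\left(0 \right)} \right)} w{\left(q{\left(g,5 \right)} \right)} = 100 \left(-5 + 14\right) = 100 \cdot 9 = 900$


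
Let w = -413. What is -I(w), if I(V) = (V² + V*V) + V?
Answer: -340725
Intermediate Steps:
I(V) = V + 2*V² (I(V) = (V² + V²) + V = 2*V² + V = V + 2*V²)
-I(w) = -(-413)*(1 + 2*(-413)) = -(-413)*(1 - 826) = -(-413)*(-825) = -1*340725 = -340725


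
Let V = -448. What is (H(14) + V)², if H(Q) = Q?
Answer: 188356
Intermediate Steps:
(H(14) + V)² = (14 - 448)² = (-434)² = 188356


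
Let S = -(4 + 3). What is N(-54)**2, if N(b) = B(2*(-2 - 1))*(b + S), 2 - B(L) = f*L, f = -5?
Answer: 2917264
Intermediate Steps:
S = -7 (S = -1*7 = -7)
B(L) = 2 + 5*L (B(L) = 2 - (-5)*L = 2 + 5*L)
N(b) = 196 - 28*b (N(b) = (2 + 5*(2*(-2 - 1)))*(b - 7) = (2 + 5*(2*(-3)))*(-7 + b) = (2 + 5*(-6))*(-7 + b) = (2 - 30)*(-7 + b) = -28*(-7 + b) = 196 - 28*b)
N(-54)**2 = (196 - 28*(-54))**2 = (196 + 1512)**2 = 1708**2 = 2917264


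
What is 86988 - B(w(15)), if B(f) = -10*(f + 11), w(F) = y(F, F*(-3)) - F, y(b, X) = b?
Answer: 87098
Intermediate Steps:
w(F) = 0 (w(F) = F - F = 0)
B(f) = -110 - 10*f (B(f) = -10*(11 + f) = -110 - 10*f)
86988 - B(w(15)) = 86988 - (-110 - 10*0) = 86988 - (-110 + 0) = 86988 - 1*(-110) = 86988 + 110 = 87098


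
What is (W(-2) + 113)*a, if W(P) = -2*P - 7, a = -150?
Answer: -16500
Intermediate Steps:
W(P) = -7 - 2*P
(W(-2) + 113)*a = ((-7 - 2*(-2)) + 113)*(-150) = ((-7 + 4) + 113)*(-150) = (-3 + 113)*(-150) = 110*(-150) = -16500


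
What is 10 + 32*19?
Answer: 618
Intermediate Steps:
10 + 32*19 = 10 + 608 = 618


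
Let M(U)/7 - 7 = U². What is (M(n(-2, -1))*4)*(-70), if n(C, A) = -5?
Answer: -62720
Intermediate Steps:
M(U) = 49 + 7*U²
(M(n(-2, -1))*4)*(-70) = ((49 + 7*(-5)²)*4)*(-70) = ((49 + 7*25)*4)*(-70) = ((49 + 175)*4)*(-70) = (224*4)*(-70) = 896*(-70) = -62720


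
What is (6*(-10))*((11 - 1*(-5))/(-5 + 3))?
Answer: 480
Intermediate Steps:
(6*(-10))*((11 - 1*(-5))/(-5 + 3)) = -60*(11 + 5)/(-2) = -960*(-1)/2 = -60*(-8) = 480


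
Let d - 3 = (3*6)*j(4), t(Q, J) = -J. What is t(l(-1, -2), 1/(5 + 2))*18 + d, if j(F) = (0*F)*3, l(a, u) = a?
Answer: 3/7 ≈ 0.42857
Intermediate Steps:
j(F) = 0 (j(F) = 0*3 = 0)
d = 3 (d = 3 + (3*6)*0 = 3 + 18*0 = 3 + 0 = 3)
t(l(-1, -2), 1/(5 + 2))*18 + d = -1/(5 + 2)*18 + 3 = -1/7*18 + 3 = -18/7 + 3 = 3/7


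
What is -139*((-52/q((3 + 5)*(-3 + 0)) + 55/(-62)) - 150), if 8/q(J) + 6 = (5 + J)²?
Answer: 10593190/31 ≈ 3.4172e+5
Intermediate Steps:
q(J) = 8/(-6 + (5 + J)²)
-139*((-52/q((3 + 5)*(-3 + 0)) + 55/(-62)) - 150) = -139*((-(-39 + 13*(5 + (3 + 5)*(-3 + 0))²/2) + 55/(-62)) - 150) = -139*((-(-39 + 13*(5 + 8*(-3))²/2) + 55*(-1/62)) - 150) = -139*((-(-39 + 13*(5 - 24)²/2) - 55/62) - 150) = -139*((-52/(8/(-6 + (-19)²)) - 55/62) - 150) = -139*((-52/(8/(-6 + 361)) - 55/62) - 150) = -139*((-52/(8/355) - 55/62) - 150) = -139*((-52/(8*(1/355)) - 55/62) - 150) = -139*((-52/8/355 - 55/62) - 150) = -139*((-52*355/8 - 55/62) - 150) = -139*((-4615/2 - 55/62) - 150) = -139*(-71560/31 - 150) = -139*(-76210/31) = 10593190/31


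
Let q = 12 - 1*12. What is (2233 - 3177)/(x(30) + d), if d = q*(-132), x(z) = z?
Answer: -472/15 ≈ -31.467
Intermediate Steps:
q = 0 (q = 12 - 12 = 0)
d = 0 (d = 0*(-132) = 0)
(2233 - 3177)/(x(30) + d) = (2233 - 3177)/(30 + 0) = -944/30 = -944*1/30 = -472/15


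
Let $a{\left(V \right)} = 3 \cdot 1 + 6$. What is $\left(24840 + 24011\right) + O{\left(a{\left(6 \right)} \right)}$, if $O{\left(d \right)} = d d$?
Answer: $48932$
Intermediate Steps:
$a{\left(V \right)} = 9$ ($a{\left(V \right)} = 3 + 6 = 9$)
$O{\left(d \right)} = d^{2}$
$\left(24840 + 24011\right) + O{\left(a{\left(6 \right)} \right)} = \left(24840 + 24011\right) + 9^{2} = 48851 + 81 = 48932$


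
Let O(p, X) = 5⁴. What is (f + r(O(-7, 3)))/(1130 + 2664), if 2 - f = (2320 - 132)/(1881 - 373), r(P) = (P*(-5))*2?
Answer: -2356043/1430338 ≈ -1.6472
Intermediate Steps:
O(p, X) = 625
r(P) = -10*P (r(P) = -5*P*2 = -10*P)
f = 207/377 (f = 2 - (2320 - 132)/(1881 - 373) = 2 - 2188/1508 = 2 - 1*547/377 = 2 - 547/377 = 207/377 ≈ 0.54907)
(f + r(O(-7, 3)))/(1130 + 2664) = (207/377 - 10*625)/(1130 + 2664) = (207/377 - 6250)/3794 = -2356043/377*1/3794 = -2356043/1430338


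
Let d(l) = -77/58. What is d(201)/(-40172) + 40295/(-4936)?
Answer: -266721599/32672618 ≈ -8.1635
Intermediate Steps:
d(l) = -77/58 (d(l) = -77*1/58 = -77/58)
d(201)/(-40172) + 40295/(-4936) = -77/58/(-40172) + 40295/(-4936) = -77/58*(-1/40172) + 40295*(-1/4936) = 7/211816 - 40295/4936 = -266721599/32672618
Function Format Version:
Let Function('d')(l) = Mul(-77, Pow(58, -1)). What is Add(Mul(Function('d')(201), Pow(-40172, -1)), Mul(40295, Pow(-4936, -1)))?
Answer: Rational(-266721599, 32672618) ≈ -8.1635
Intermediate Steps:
Function('d')(l) = Rational(-77, 58) (Function('d')(l) = Mul(-77, Rational(1, 58)) = Rational(-77, 58))
Add(Mul(Function('d')(201), Pow(-40172, -1)), Mul(40295, Pow(-4936, -1))) = Add(Mul(Rational(-77, 58), Pow(-40172, -1)), Mul(40295, Pow(-4936, -1))) = Add(Mul(Rational(-77, 58), Rational(-1, 40172)), Mul(40295, Rational(-1, 4936))) = Add(Rational(7, 211816), Rational(-40295, 4936)) = Rational(-266721599, 32672618)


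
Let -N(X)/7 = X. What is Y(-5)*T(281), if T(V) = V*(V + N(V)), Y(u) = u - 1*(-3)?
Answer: 947532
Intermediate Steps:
Y(u) = 3 + u (Y(u) = u + 3 = 3 + u)
N(X) = -7*X
T(V) = -6*V**2 (T(V) = V*(V - 7*V) = V*(-6*V) = -6*V**2)
Y(-5)*T(281) = (3 - 5)*(-6*281**2) = -(-12)*78961 = -2*(-473766) = 947532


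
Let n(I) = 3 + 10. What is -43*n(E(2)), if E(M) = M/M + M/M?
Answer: -559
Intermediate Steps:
E(M) = 2 (E(M) = 1 + 1 = 2)
n(I) = 13
-43*n(E(2)) = -43*13 = -559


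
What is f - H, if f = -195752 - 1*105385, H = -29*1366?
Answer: -261523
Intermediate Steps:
H = -39614
f = -301137 (f = -195752 - 105385 = -301137)
f - H = -301137 - 1*(-39614) = -301137 + 39614 = -261523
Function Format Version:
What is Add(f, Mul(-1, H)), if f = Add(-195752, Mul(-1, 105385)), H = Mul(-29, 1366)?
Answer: -261523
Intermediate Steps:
H = -39614
f = -301137 (f = Add(-195752, -105385) = -301137)
Add(f, Mul(-1, H)) = Add(-301137, Mul(-1, -39614)) = Add(-301137, 39614) = -261523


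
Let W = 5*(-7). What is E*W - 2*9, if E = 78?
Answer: -2748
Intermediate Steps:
W = -35
E*W - 2*9 = 78*(-35) - 2*9 = -2730 - 18 = -2748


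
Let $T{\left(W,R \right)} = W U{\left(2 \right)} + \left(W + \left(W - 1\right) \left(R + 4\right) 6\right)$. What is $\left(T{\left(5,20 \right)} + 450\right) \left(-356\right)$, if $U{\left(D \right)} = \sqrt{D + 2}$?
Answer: $-370596$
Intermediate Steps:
$U{\left(D \right)} = \sqrt{2 + D}$
$T{\left(W,R \right)} = 3 W + 6 \left(-1 + W\right) \left(4 + R\right)$ ($T{\left(W,R \right)} = W \sqrt{2 + 2} + \left(W + \left(W - 1\right) \left(R + 4\right) 6\right) = W \sqrt{4} + \left(W + \left(-1 + W\right) \left(4 + R\right) 6\right) = W 2 + \left(W + 6 \left(-1 + W\right) \left(4 + R\right)\right) = 2 W + \left(W + 6 \left(-1 + W\right) \left(4 + R\right)\right) = 3 W + 6 \left(-1 + W\right) \left(4 + R\right)$)
$\left(T{\left(5,20 \right)} + 450\right) \left(-356\right) = \left(\left(-24 - 120 + 27 \cdot 5 + 6 \cdot 20 \cdot 5\right) + 450\right) \left(-356\right) = \left(\left(-24 - 120 + 135 + 600\right) + 450\right) \left(-356\right) = \left(591 + 450\right) \left(-356\right) = 1041 \left(-356\right) = -370596$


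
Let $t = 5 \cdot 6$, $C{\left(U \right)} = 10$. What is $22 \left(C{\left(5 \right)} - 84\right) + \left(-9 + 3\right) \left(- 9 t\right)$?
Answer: $-8$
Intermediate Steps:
$t = 30$
$22 \left(C{\left(5 \right)} - 84\right) + \left(-9 + 3\right) \left(- 9 t\right) = 22 \left(10 - 84\right) + \left(-9 + 3\right) \left(\left(-9\right) 30\right) = 22 \left(-74\right) - -1620 = -1628 + 1620 = -8$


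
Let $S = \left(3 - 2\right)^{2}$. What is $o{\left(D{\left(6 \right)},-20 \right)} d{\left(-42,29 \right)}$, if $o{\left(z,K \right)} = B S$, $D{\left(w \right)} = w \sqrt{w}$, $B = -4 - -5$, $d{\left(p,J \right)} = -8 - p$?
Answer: $34$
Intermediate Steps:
$S = 1$ ($S = 1^{2} = 1$)
$B = 1$ ($B = -4 + 5 = 1$)
$D{\left(w \right)} = w^{\frac{3}{2}}$
$o{\left(z,K \right)} = 1$ ($o{\left(z,K \right)} = 1 \cdot 1 = 1$)
$o{\left(D{\left(6 \right)},-20 \right)} d{\left(-42,29 \right)} = 1 \left(-8 - -42\right) = 1 \left(-8 + 42\right) = 1 \cdot 34 = 34$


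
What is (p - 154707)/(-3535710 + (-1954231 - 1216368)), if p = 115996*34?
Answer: -3789157/6706309 ≈ -0.56501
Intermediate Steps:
p = 3943864
(p - 154707)/(-3535710 + (-1954231 - 1216368)) = (3943864 - 154707)/(-3535710 + (-1954231 - 1216368)) = 3789157/(-3535710 - 3170599) = 3789157/(-6706309) = 3789157*(-1/6706309) = -3789157/6706309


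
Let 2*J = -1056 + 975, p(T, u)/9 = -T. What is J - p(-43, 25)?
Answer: -855/2 ≈ -427.50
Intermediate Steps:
p(T, u) = -9*T (p(T, u) = 9*(-T) = -9*T)
J = -81/2 (J = (-1056 + 975)/2 = (1/2)*(-81) = -81/2 ≈ -40.500)
J - p(-43, 25) = -81/2 - (-9)*(-43) = -81/2 - 1*387 = -81/2 - 387 = -855/2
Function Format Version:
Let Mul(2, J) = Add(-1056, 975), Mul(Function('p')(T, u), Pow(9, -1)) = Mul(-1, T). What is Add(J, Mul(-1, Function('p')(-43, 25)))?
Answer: Rational(-855, 2) ≈ -427.50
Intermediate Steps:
Function('p')(T, u) = Mul(-9, T) (Function('p')(T, u) = Mul(9, Mul(-1, T)) = Mul(-9, T))
J = Rational(-81, 2) (J = Mul(Rational(1, 2), Add(-1056, 975)) = Mul(Rational(1, 2), -81) = Rational(-81, 2) ≈ -40.500)
Add(J, Mul(-1, Function('p')(-43, 25))) = Add(Rational(-81, 2), Mul(-1, Mul(-9, -43))) = Add(Rational(-81, 2), Mul(-1, 387)) = Add(Rational(-81, 2), -387) = Rational(-855, 2)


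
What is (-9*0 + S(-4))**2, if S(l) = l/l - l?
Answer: 25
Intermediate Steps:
S(l) = 1 - l
(-9*0 + S(-4))**2 = (-9*0 + (1 - 1*(-4)))**2 = (0 + (1 + 4))**2 = (0 + 5)**2 = 5**2 = 25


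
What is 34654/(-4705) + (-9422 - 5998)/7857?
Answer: -114942526/12322395 ≈ -9.3279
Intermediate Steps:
34654/(-4705) + (-9422 - 5998)/7857 = 34654*(-1/4705) - 15420*1/7857 = -34654/4705 - 5140/2619 = -114942526/12322395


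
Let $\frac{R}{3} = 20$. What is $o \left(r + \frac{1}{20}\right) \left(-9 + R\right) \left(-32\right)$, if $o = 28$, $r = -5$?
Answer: $\frac{1130976}{5} \approx 2.262 \cdot 10^{5}$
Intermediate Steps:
$R = 60$ ($R = 3 \cdot 20 = 60$)
$o \left(r + \frac{1}{20}\right) \left(-9 + R\right) \left(-32\right) = 28 \left(-5 + \frac{1}{20}\right) \left(-9 + 60\right) \left(-32\right) = 28 \left(-5 + \frac{1}{20}\right) 51 \left(-32\right) = 28 \left(\left(- \frac{99}{20}\right) 51\right) \left(-32\right) = 28 \left(- \frac{5049}{20}\right) \left(-32\right) = \left(- \frac{35343}{5}\right) \left(-32\right) = \frac{1130976}{5}$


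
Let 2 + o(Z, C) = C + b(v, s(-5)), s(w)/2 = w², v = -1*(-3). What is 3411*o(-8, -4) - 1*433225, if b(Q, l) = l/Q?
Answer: -396841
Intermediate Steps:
v = 3
s(w) = 2*w²
o(Z, C) = 44/3 + C (o(Z, C) = -2 + (C + (2*(-5)²)/3) = -2 + (C + (2*25)*(⅓)) = -2 + (C + 50*(⅓)) = -2 + (C + 50/3) = -2 + (50/3 + C) = 44/3 + C)
3411*o(-8, -4) - 1*433225 = 3411*(44/3 - 4) - 1*433225 = 3411*(32/3) - 433225 = 36384 - 433225 = -396841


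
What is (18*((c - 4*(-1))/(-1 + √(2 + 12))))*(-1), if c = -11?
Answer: 126/13 + 126*√14/13 ≈ 45.958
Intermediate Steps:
(18*((c - 4*(-1))/(-1 + √(2 + 12))))*(-1) = (18*((-11 - 4*(-1))/(-1 + √(2 + 12))))*(-1) = (18*((-11 + 4)/(-1 + √14)))*(-1) = (18*(-7/(-1 + √14)))*(-1) = -126/(-1 + √14)*(-1) = 126/(-1 + √14)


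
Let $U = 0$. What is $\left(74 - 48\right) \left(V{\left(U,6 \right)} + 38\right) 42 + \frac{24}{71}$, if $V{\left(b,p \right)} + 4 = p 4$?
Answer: $\frac{4496880}{71} \approx 63336.0$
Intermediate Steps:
$V{\left(b,p \right)} = -4 + 4 p$ ($V{\left(b,p \right)} = -4 + p 4 = -4 + 4 p$)
$\left(74 - 48\right) \left(V{\left(U,6 \right)} + 38\right) 42 + \frac{24}{71} = \left(74 - 48\right) \left(\left(-4 + 4 \cdot 6\right) + 38\right) 42 + \frac{24}{71} = 26 \left(\left(-4 + 24\right) + 38\right) 42 + 24 \cdot \frac{1}{71} = 26 \left(20 + 38\right) 42 + \frac{24}{71} = 26 \cdot 58 \cdot 42 + \frac{24}{71} = 1508 \cdot 42 + \frac{24}{71} = 63336 + \frac{24}{71} = \frac{4496880}{71}$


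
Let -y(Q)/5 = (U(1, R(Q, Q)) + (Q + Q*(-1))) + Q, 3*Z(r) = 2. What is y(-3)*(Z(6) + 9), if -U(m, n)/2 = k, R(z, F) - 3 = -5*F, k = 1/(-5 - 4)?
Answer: 3625/27 ≈ 134.26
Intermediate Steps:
Z(r) = ⅔ (Z(r) = (⅓)*2 = ⅔)
k = -⅑ (k = 1/(-9) = -⅑ ≈ -0.11111)
R(z, F) = 3 - 5*F
U(m, n) = 2/9 (U(m, n) = -2*(-⅑) = 2/9)
y(Q) = -10/9 - 5*Q (y(Q) = -5*((2/9 + (Q + Q*(-1))) + Q) = -5*((2/9 + (Q - Q)) + Q) = -5*((2/9 + 0) + Q) = -5*(2/9 + Q) = -10/9 - 5*Q)
y(-3)*(Z(6) + 9) = (-10/9 - 5*(-3))*(⅔ + 9) = (-10/9 + 15)*(29/3) = (125/9)*(29/3) = 3625/27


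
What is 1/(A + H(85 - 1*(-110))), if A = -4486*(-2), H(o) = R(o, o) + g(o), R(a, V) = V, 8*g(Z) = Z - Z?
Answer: 1/9167 ≈ 0.00010909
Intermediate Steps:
g(Z) = 0 (g(Z) = (Z - Z)/8 = (1/8)*0 = 0)
H(o) = o (H(o) = o + 0 = o)
A = 8972
1/(A + H(85 - 1*(-110))) = 1/(8972 + (85 - 1*(-110))) = 1/(8972 + (85 + 110)) = 1/(8972 + 195) = 1/9167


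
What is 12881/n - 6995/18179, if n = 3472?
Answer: 29982437/9016784 ≈ 3.3252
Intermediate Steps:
12881/n - 6995/18179 = 12881/3472 - 6995/18179 = 29982437/9016784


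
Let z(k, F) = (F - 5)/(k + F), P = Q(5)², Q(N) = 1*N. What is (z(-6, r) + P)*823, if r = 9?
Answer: 65017/3 ≈ 21672.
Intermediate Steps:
Q(N) = N
P = 25 (P = 5² = 25)
z(k, F) = (-5 + F)/(F + k)
(z(-6, r) + P)*823 = ((-5 + 9)/(9 - 6) + 25)*823 = (4/3 + 25)*823 = (79/3)*823 = 65017/3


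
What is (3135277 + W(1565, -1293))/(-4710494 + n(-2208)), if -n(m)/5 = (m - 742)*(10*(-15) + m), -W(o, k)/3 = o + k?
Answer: -3134461/39490994 ≈ -0.079372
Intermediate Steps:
W(o, k) = -3*k - 3*o (W(o, k) = -3*(o + k) = -3*(k + o) = -3*k - 3*o)
n(m) = -5*(-742 + m)*(-150 + m) (n(m) = -5*(m - 742)*(10*(-15) + m) = -5*(-742 + m)*(-150 + m))
(3135277 + W(1565, -1293))/(-4710494 + n(-2208)) = (3135277 + (-3*(-1293) - 3*1565))/(-4710494 + (-556500 - 5*(-2208)**2 + 4460*(-2208))) = (3135277 + (3879 - 4695))/(-4710494 + (-556500 - 5*4875264 - 9847680)) = (3135277 - 816)/(-4710494 + (-556500 - 24376320 - 9847680)) = 3134461/(-4710494 - 34780500) = 3134461/(-39490994) = 3134461*(-1/39490994) = -3134461/39490994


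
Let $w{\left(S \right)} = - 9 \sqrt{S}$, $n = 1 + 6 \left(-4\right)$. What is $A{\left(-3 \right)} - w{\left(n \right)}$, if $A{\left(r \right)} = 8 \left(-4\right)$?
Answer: $-32 + 9 i \sqrt{23} \approx -32.0 + 43.162 i$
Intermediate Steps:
$n = -23$ ($n = 1 - 24 = -23$)
$A{\left(r \right)} = -32$
$A{\left(-3 \right)} - w{\left(n \right)} = -32 - - 9 \sqrt{-23} = -32 - - 9 i \sqrt{23} = -32 + 9 i \sqrt{23}$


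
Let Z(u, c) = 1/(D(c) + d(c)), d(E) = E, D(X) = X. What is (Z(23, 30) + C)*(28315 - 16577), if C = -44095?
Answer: -15527607431/30 ≈ -5.1759e+8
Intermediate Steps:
Z(u, c) = 1/(2*c) (Z(u, c) = 1/(c + c) = 1/(2*c))
(Z(23, 30) + C)*(28315 - 16577) = ((1/2)/30 - 44095)*(28315 - 16577) = ((1/2)*(1/30) - 44095)*11738 = (1/60 - 44095)*11738 = -2645699/60*11738 = -15527607431/30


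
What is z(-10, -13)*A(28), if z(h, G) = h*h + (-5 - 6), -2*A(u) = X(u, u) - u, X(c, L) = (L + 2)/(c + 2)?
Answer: 2403/2 ≈ 1201.5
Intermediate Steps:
X(c, L) = (2 + L)/(2 + c)
A(u) = -½ + u/2 (A(u) = -((2 + u)/(2 + u) - u)/2 = -(1 - u)/2 = -½ + u/2)
z(h, G) = -11 + h² (z(h, G) = h² - 11 = -11 + h²)
z(-10, -13)*A(28) = (-11 + (-10)²)*(-½ + (½)*28) = (-11 + 100)*(-½ + 14) = 89*(27/2) = 2403/2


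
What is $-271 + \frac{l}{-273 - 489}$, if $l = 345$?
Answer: $- \frac{68949}{254} \approx -271.45$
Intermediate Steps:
$-271 + \frac{l}{-273 - 489} = -271 + \frac{345}{-273 - 489} = -271 + \frac{345}{-762} = -271 + 345 \left(- \frac{1}{762}\right) = -271 - \frac{115}{254} = - \frac{68949}{254}$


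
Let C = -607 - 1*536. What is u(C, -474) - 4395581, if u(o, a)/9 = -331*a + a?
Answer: -2987801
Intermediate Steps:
C = -1143 (C = -607 - 536 = -1143)
u(o, a) = -2970*a (u(o, a) = 9*(-331*a + a) = 9*(-330*a) = -2970*a)
u(C, -474) - 4395581 = -2970*(-474) - 4395581 = 1407780 - 4395581 = -2987801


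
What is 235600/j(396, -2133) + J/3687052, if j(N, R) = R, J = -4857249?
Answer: -879029963317/7864481916 ≈ -111.77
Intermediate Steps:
235600/j(396, -2133) + J/3687052 = 235600/(-2133) - 4857249/3687052 = 235600*(-1/2133) - 4857249*1/3687052 = -235600/2133 - 4857249/3687052 = -879029963317/7864481916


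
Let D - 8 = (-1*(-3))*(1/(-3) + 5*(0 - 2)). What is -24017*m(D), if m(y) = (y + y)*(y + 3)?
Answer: -22095640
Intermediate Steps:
D = -23 (D = 8 + (-1*(-3))*(1/(-3) + 5*(0 - 2)) = 8 + 3*(-⅓ + 5*(-2)) = 8 + 3*(-⅓ - 10) = 8 + 3*(-31/3) = 8 - 31 = -23)
m(y) = 2*y*(3 + y) (m(y) = (2*y)*(3 + y) = 2*y*(3 + y))
-24017*m(D) = -48034*(-23)*(3 - 23) = -48034*(-23)*(-20) = -24017*920 = -22095640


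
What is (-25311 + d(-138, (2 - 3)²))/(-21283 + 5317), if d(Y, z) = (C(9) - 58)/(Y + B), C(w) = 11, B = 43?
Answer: 1202249/758385 ≈ 1.5853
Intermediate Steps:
d(Y, z) = -47/(43 + Y) (d(Y, z) = (11 - 58)/(Y + 43) = -47/(43 + Y))
(-25311 + d(-138, (2 - 3)²))/(-21283 + 5317) = (-25311 - 47/(43 - 138))/(-21283 + 5317) = (-25311 - 47/(-95))/(-15966) = (-25311 - 47*(-1/95))*(-1/15966) = (-25311 + 47/95)*(-1/15966) = -2404498/95*(-1/15966) = 1202249/758385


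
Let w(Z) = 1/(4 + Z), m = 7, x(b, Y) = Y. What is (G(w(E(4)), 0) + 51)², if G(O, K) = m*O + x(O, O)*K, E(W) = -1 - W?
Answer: 1936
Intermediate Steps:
G(O, K) = 7*O + K*O (G(O, K) = 7*O + O*K = 7*O + K*O)
(G(w(E(4)), 0) + 51)² = ((7 + 0)/(4 + (-1 - 1*4)) + 51)² = (7/(4 + (-1 - 4)) + 51)² = (7/(4 - 5) + 51)² = (7/(-1) + 51)² = (-1*7 + 51)² = (-7 + 51)² = 44² = 1936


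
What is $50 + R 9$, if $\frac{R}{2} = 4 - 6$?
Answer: $14$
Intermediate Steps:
$R = -4$ ($R = 2 \left(4 - 6\right) = 2 \left(-2\right) = -4$)
$50 + R 9 = 50 - 36 = 14$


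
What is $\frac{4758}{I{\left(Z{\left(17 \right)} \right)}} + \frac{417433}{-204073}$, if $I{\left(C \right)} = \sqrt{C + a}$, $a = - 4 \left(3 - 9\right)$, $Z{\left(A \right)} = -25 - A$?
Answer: $- \frac{417433}{204073} - 793 i \sqrt{2} \approx -2.0455 - 1121.5 i$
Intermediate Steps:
$a = 24$ ($a = \left(-4\right) \left(-6\right) = 24$)
$I{\left(C \right)} = \sqrt{24 + C}$ ($I{\left(C \right)} = \sqrt{C + 24} = \sqrt{24 + C}$)
$\frac{4758}{I{\left(Z{\left(17 \right)} \right)}} + \frac{417433}{-204073} = \frac{4758}{\sqrt{24 - 42}} + \frac{417433}{-204073} = \frac{4758}{\sqrt{24 - 42}} + 417433 \left(- \frac{1}{204073}\right) = \frac{4758}{\sqrt{24 - 42}} - \frac{417433}{204073} = \frac{4758}{\sqrt{-18}} - \frac{417433}{204073} = \frac{4758}{3 i \sqrt{2}} - \frac{417433}{204073} = 4758 \left(- \frac{i \sqrt{2}}{6}\right) - \frac{417433}{204073} = - 793 i \sqrt{2} - \frac{417433}{204073} = - \frac{417433}{204073} - 793 i \sqrt{2}$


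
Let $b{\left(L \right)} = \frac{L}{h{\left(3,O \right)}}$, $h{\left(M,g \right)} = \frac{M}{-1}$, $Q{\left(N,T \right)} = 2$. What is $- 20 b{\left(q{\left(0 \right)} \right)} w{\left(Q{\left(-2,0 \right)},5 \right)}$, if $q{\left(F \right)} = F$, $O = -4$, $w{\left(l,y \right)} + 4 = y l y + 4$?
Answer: $0$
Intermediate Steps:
$w{\left(l,y \right)} = l y^{2}$ ($w{\left(l,y \right)} = -4 + \left(y l y + 4\right) = -4 + \left(l y y + 4\right) = -4 + \left(l y^{2} + 4\right) = -4 + \left(4 + l y^{2}\right) = l y^{2}$)
$h{\left(M,g \right)} = - M$ ($h{\left(M,g \right)} = M \left(-1\right) = - M$)
$b{\left(L \right)} = - \frac{L}{3}$ ($b{\left(L \right)} = \frac{L}{\left(-1\right) 3} = \frac{L}{-3} = L \left(- \frac{1}{3}\right) = - \frac{L}{3}$)
$- 20 b{\left(q{\left(0 \right)} \right)} w{\left(Q{\left(-2,0 \right)},5 \right)} = - 20 \left(\left(- \frac{1}{3}\right) 0\right) 2 \cdot 5^{2} = \left(-20\right) 0 \cdot 2 \cdot 25 = 0 \cdot 50 = 0$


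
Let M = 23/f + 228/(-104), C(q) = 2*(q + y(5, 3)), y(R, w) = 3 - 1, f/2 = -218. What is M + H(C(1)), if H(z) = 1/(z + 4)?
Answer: -60791/28340 ≈ -2.1451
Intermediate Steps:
f = -436 (f = 2*(-218) = -436)
y(R, w) = 2
C(q) = 4 + 2*q (C(q) = 2*(q + 2) = 2*(2 + q) = 4 + 2*q)
H(z) = 1/(4 + z)
M = -12725/5668 (M = 23/(-436) + 228/(-104) = 23*(-1/436) + 228*(-1/104) = -23/436 - 57/26 = -12725/5668 ≈ -2.2451)
M + H(C(1)) = -12725/5668 + 1/(4 + (4 + 2*1)) = -12725/5668 + 1/(4 + (4 + 2)) = -12725/5668 + 1/(4 + 6) = -12725/5668 + 1/10 = -12725/5668 + ⅒ = -60791/28340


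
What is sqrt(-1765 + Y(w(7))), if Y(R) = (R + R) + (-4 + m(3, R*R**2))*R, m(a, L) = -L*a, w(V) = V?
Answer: 3*I*sqrt(998) ≈ 94.773*I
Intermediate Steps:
m(a, L) = -L*a
Y(R) = 2*R + R*(-4 - 3*R**3) (Y(R) = (R + R) + (-4 - 1*R*R**2*3)*R = 2*R + (-4 - 1*R**3*3)*R = 2*R + (-4 - 3*R**3)*R = 2*R + R*(-4 - 3*R**3))
sqrt(-1765 + Y(w(7))) = sqrt(-1765 - 1*7*(2 + 3*7**3)) = sqrt(-1765 - 1*7*(2 + 3*343)) = sqrt(-1765 - 1*7*(2 + 1029)) = sqrt(-1765 - 1*7*1031) = sqrt(-1765 - 7217) = sqrt(-8982) = 3*I*sqrt(998)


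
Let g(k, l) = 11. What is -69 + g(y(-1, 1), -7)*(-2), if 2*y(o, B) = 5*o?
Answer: -91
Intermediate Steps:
y(o, B) = 5*o/2 (y(o, B) = (5*o)/2 = 5*o/2)
-69 + g(y(-1, 1), -7)*(-2) = -69 + 11*(-2) = -69 - 22 = -91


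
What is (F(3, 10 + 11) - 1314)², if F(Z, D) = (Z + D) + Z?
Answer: 1656369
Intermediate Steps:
F(Z, D) = D + 2*Z (F(Z, D) = (D + Z) + Z = D + 2*Z)
(F(3, 10 + 11) - 1314)² = (((10 + 11) + 2*3) - 1314)² = ((21 + 6) - 1314)² = (27 - 1314)² = (-1287)² = 1656369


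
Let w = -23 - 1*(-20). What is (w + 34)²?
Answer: 961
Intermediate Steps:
w = -3 (w = -23 + 20 = -3)
(w + 34)² = (-3 + 34)² = 31² = 961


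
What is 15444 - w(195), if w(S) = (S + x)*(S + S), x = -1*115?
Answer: -15756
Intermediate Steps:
x = -115
w(S) = 2*S*(-115 + S) (w(S) = (S - 115)*(S + S) = (-115 + S)*(2*S) = 2*S*(-115 + S))
15444 - w(195) = 15444 - 2*195*(-115 + 195) = 15444 - 2*195*80 = 15444 - 1*31200 = 15444 - 31200 = -15756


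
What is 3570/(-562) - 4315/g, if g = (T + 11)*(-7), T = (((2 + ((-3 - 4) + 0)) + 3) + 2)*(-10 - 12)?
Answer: 1075070/21637 ≈ 49.687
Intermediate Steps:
T = 0 (T = (((2 + (-7 + 0)) + 3) + 2)*(-22) = (((2 - 7) + 3) + 2)*(-22) = ((-5 + 3) + 2)*(-22) = (-2 + 2)*(-22) = 0*(-22) = 0)
g = -77 (g = (0 + 11)*(-7) = 11*(-7) = -77)
3570/(-562) - 4315/g = 3570/(-562) - 4315/(-77) = 3570*(-1/562) - 4315*(-1/77) = -1785/281 + 4315/77 = 1075070/21637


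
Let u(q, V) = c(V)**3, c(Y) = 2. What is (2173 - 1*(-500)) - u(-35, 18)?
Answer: 2665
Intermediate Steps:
u(q, V) = 8 (u(q, V) = 2**3 = 8)
(2173 - 1*(-500)) - u(-35, 18) = (2173 - 1*(-500)) - 1*8 = (2173 + 500) - 8 = 2673 - 8 = 2665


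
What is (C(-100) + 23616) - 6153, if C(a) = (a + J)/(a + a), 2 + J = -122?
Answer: 436603/25 ≈ 17464.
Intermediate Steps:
J = -124 (J = -2 - 122 = -124)
C(a) = (-124 + a)/(2*a) (C(a) = (a - 124)/(a + a) = (-124 + a)/((2*a)) = (-124 + a)*(1/(2*a)) = (-124 + a)/(2*a))
(C(-100) + 23616) - 6153 = ((½)*(-124 - 100)/(-100) + 23616) - 6153 = ((½)*(-1/100)*(-224) + 23616) - 6153 = (28/25 + 23616) - 6153 = 590428/25 - 6153 = 436603/25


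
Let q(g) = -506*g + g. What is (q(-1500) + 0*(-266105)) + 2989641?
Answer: 3747141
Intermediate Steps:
q(g) = -505*g
(q(-1500) + 0*(-266105)) + 2989641 = (-505*(-1500) + 0*(-266105)) + 2989641 = (757500 + 0) + 2989641 = 757500 + 2989641 = 3747141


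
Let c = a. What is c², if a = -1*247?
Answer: 61009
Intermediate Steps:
a = -247
c = -247
c² = (-247)² = 61009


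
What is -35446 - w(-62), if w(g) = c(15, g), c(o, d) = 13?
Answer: -35459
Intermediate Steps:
w(g) = 13
-35446 - w(-62) = -35446 - 1*13 = -35446 - 13 = -35459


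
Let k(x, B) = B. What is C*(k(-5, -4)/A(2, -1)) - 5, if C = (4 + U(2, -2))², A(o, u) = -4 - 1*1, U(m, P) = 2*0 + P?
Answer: -9/5 ≈ -1.8000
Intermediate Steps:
U(m, P) = P (U(m, P) = 0 + P = P)
A(o, u) = -5 (A(o, u) = -4 - 1 = -5)
C = 4 (C = (4 - 2)² = 2² = 4)
C*(k(-5, -4)/A(2, -1)) - 5 = 4*(-4/(-5)) - 5 = 4*(-4*(-⅕)) - 5 = 4*(⅘) - 5 = 16/5 - 5 = -9/5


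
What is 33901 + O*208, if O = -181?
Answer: -3747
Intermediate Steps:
33901 + O*208 = 33901 - 181*208 = 33901 - 37648 = -3747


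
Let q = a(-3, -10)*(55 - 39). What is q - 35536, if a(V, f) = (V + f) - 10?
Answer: -35904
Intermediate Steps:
a(V, f) = -10 + V + f
q = -368 (q = (-10 - 3 - 10)*(55 - 39) = -23*16 = -368)
q - 35536 = -368 - 35536 = -35904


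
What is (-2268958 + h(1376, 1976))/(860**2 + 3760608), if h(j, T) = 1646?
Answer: -141707/281263 ≈ -0.50382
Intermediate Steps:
(-2268958 + h(1376, 1976))/(860**2 + 3760608) = (-2268958 + 1646)/(860**2 + 3760608) = -2267312/(739600 + 3760608) = -2267312/4500208 = -2267312*1/4500208 = -141707/281263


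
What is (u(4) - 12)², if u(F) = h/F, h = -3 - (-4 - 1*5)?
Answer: 441/4 ≈ 110.25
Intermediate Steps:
h = 6 (h = -3 - (-4 - 5) = -3 - 1*(-9) = -3 + 9 = 6)
u(F) = 6/F
(u(4) - 12)² = (6/4 - 12)² = (6*(¼) - 12)² = (3/2 - 12)² = (-21/2)² = 441/4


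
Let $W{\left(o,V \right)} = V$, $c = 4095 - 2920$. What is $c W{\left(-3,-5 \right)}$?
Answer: $-5875$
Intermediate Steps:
$c = 1175$
$c W{\left(-3,-5 \right)} = 1175 \left(-5\right) = -5875$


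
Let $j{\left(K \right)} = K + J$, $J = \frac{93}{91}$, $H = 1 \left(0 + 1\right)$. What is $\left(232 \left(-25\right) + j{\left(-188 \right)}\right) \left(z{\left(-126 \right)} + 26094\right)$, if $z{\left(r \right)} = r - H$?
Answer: $- \frac{14147211105}{91} \approx -1.5546 \cdot 10^{8}$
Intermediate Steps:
$H = 1$ ($H = 1 \cdot 1 = 1$)
$J = \frac{93}{91}$ ($J = 93 \cdot \frac{1}{91} = \frac{93}{91} \approx 1.022$)
$j{\left(K \right)} = \frac{93}{91} + K$ ($j{\left(K \right)} = K + \frac{93}{91} = \frac{93}{91} + K$)
$z{\left(r \right)} = -1 + r$ ($z{\left(r \right)} = r - 1 = -1 + r$)
$\left(232 \left(-25\right) + j{\left(-188 \right)}\right) \left(z{\left(-126 \right)} + 26094\right) = \left(232 \left(-25\right) + \left(\frac{93}{91} - 188\right)\right) \left(\left(-1 - 126\right) + 26094\right) = \left(-5800 - \frac{17015}{91}\right) \left(-127 + 26094\right) = \left(- \frac{544815}{91}\right) 25967 = - \frac{14147211105}{91}$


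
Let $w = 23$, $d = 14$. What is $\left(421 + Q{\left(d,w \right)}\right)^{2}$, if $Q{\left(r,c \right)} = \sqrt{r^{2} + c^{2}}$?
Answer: $177966 + 4210 \sqrt{29} \approx 2.0064 \cdot 10^{5}$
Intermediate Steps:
$Q{\left(r,c \right)} = \sqrt{c^{2} + r^{2}}$
$\left(421 + Q{\left(d,w \right)}\right)^{2} = \left(421 + \sqrt{23^{2} + 14^{2}}\right)^{2} = \left(421 + \sqrt{529 + 196}\right)^{2} = \left(421 + \sqrt{725}\right)^{2} = \left(421 + 5 \sqrt{29}\right)^{2}$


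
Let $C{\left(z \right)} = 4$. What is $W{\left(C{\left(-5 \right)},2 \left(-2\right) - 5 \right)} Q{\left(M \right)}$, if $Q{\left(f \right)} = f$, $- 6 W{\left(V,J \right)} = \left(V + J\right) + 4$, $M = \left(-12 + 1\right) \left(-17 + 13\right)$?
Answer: $\frac{22}{3} \approx 7.3333$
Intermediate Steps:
$M = 44$ ($M = \left(-11\right) \left(-4\right) = 44$)
$W{\left(V,J \right)} = - \frac{2}{3} - \frac{J}{6} - \frac{V}{6}$ ($W{\left(V,J \right)} = - \frac{\left(V + J\right) + 4}{6} = - \frac{\left(J + V\right) + 4}{6} = - \frac{4 + J + V}{6} = - \frac{2}{3} - \frac{J}{6} - \frac{V}{6}$)
$W{\left(C{\left(-5 \right)},2 \left(-2\right) - 5 \right)} Q{\left(M \right)} = \left(- \frac{2}{3} - \frac{2 \left(-2\right) - 5}{6} - \frac{2}{3}\right) 44 = \left(- \frac{2}{3} - \frac{-4 - 5}{6} - \frac{2}{3}\right) 44 = \left(- \frac{2}{3} - - \frac{3}{2} - \frac{2}{3}\right) 44 = \left(- \frac{2}{3} + \frac{3}{2} - \frac{2}{3}\right) 44 = \frac{1}{6} \cdot 44 = \frac{22}{3}$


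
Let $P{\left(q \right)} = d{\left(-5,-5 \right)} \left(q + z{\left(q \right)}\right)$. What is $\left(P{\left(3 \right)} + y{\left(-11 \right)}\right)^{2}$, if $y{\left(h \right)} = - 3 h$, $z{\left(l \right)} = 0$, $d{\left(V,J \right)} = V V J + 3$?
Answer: $110889$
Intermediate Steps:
$d{\left(V,J \right)} = 3 + J V^{2}$ ($d{\left(V,J \right)} = V^{2} J + 3 = J V^{2} + 3 = 3 + J V^{2}$)
$P{\left(q \right)} = - 122 q$ ($P{\left(q \right)} = \left(3 - 5 \left(-5\right)^{2}\right) \left(q + 0\right) = \left(3 - 125\right) q = - 122 q$)
$\left(P{\left(3 \right)} + y{\left(-11 \right)}\right)^{2} = \left(\left(-122\right) 3 - -33\right)^{2} = \left(-366 + 33\right)^{2} = \left(-333\right)^{2} = 110889$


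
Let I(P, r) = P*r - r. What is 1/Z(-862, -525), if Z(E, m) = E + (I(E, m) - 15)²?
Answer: 1/205263362738 ≈ 4.8718e-12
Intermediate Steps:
I(P, r) = -r + P*r
Z(E, m) = E + (-15 + m*(-1 + E))² (Z(E, m) = E + (m*(-1 + E) - 15)² = E + (-15 + m*(-1 + E))²)
1/Z(-862, -525) = 1/(-862 + (-15 - 525*(-1 - 862))²) = 1/(-862 + (-15 - 525*(-863))²) = 1/(-862 + (-15 + 453075)²) = 1/(-862 + 453060²) = 1/(-862 + 205263363600) = 1/205263362738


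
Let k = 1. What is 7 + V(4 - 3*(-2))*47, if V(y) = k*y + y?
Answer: 947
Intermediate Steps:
V(y) = 2*y (V(y) = 1*y + y = y + y = 2*y)
7 + V(4 - 3*(-2))*47 = 7 + (2*(4 - 3*(-2)))*47 = 7 + (2*(4 + 6))*47 = 7 + (2*10)*47 = 7 + 20*47 = 7 + 940 = 947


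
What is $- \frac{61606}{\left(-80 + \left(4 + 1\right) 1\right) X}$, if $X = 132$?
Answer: $\frac{30803}{4950} \approx 6.2228$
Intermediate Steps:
$- \frac{61606}{\left(-80 + \left(4 + 1\right) 1\right) X} = - \frac{61606}{\left(-80 + \left(4 + 1\right) 1\right) 132} = - \frac{61606}{\left(-80 + 5 \cdot 1\right) 132} = - \frac{61606}{\left(-80 + 5\right) 132} = - \frac{61606}{\left(-75\right) 132} = - \frac{61606}{-9900} = \left(-61606\right) \left(- \frac{1}{9900}\right) = \frac{30803}{4950}$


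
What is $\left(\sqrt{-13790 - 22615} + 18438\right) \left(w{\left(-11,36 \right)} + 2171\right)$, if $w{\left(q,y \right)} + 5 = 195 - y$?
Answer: $42868350 + 6975 i \sqrt{4045} \approx 4.2868 \cdot 10^{7} + 4.4361 \cdot 10^{5} i$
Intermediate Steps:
$w{\left(q,y \right)} = 190 - y$ ($w{\left(q,y \right)} = -5 - \left(-195 + y\right) = 190 - y$)
$\left(\sqrt{-13790 - 22615} + 18438\right) \left(w{\left(-11,36 \right)} + 2171\right) = \left(\sqrt{-13790 - 22615} + 18438\right) \left(\left(190 - 36\right) + 2171\right) = \left(\sqrt{-36405} + 18438\right) \left(\left(190 - 36\right) + 2171\right) = \left(3 i \sqrt{4045} + 18438\right) \left(154 + 2171\right) = \left(18438 + 3 i \sqrt{4045}\right) 2325 = 42868350 + 6975 i \sqrt{4045}$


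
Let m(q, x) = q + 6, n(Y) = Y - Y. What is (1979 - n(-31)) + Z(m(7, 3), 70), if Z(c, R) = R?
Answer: 2049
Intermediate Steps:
n(Y) = 0
m(q, x) = 6 + q
(1979 - n(-31)) + Z(m(7, 3), 70) = (1979 - 1*0) + 70 = (1979 + 0) + 70 = 1979 + 70 = 2049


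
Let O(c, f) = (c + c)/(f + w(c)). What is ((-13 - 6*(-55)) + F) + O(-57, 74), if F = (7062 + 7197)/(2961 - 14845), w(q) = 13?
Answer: 108384509/344636 ≈ 314.49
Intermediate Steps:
F = -14259/11884 (F = 14259/(-11884) = 14259*(-1/11884) = -14259/11884 ≈ -1.1998)
O(c, f) = 2*c/(13 + f) (O(c, f) = (c + c)/(f + 13) = (2*c)/(13 + f) = 2*c/(13 + f))
((-13 - 6*(-55)) + F) + O(-57, 74) = ((-13 - 6*(-55)) - 14259/11884) + 2*(-57)/(13 + 74) = ((-13 + 330) - 14259/11884) + 2*(-57)/87 = (317 - 14259/11884) + 2*(-57)*(1/87) = 3752969/11884 - 38/29 = 108384509/344636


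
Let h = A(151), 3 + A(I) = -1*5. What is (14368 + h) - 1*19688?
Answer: -5328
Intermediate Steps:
A(I) = -8 (A(I) = -3 - 1*5 = -3 - 5 = -8)
h = -8
(14368 + h) - 1*19688 = (14368 - 8) - 1*19688 = 14360 - 19688 = -5328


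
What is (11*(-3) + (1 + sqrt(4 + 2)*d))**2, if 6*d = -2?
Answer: (96 + sqrt(6))**2/9 ≈ 1076.9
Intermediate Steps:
d = -1/3 (d = (1/6)*(-2) = -1/3 ≈ -0.33333)
(11*(-3) + (1 + sqrt(4 + 2)*d))**2 = (11*(-3) + (1 + sqrt(4 + 2)*(-1/3)))**2 = (-33 + (1 + sqrt(6)*(-1/3)))**2 = (-33 + (1 - sqrt(6)/3))**2 = (-32 - sqrt(6)/3)**2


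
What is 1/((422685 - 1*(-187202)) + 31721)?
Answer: 1/641608 ≈ 1.5586e-6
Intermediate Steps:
1/((422685 - 1*(-187202)) + 31721) = 1/((422685 + 187202) + 31721) = 1/(609887 + 31721) = 1/641608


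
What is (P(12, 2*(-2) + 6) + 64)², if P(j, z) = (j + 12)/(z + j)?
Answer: 211600/49 ≈ 4318.4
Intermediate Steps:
P(j, z) = (12 + j)/(j + z)
(P(12, 2*(-2) + 6) + 64)² = ((12 + 12)/(12 + (2*(-2) + 6)) + 64)² = (24/(12 + (-4 + 6)) + 64)² = (24/(12 + 2) + 64)² = (24/14 + 64)² = ((1/14)*24 + 64)² = (12/7 + 64)² = (460/7)² = 211600/49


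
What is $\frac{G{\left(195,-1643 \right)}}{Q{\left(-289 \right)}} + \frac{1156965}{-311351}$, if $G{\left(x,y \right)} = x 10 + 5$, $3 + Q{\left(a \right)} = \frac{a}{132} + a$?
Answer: $- \frac{125275660905}{12090693383} \approx -10.361$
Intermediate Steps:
$Q{\left(a \right)} = -3 + \frac{133 a}{132}$ ($Q{\left(a \right)} = -3 + \left(\frac{a}{132} + a\right) = -3 + \frac{133 a}{132}$)
$G{\left(x,y \right)} = 5 + 10 x$ ($G{\left(x,y \right)} = 10 x + 5 = 5 + 10 x$)
$\frac{G{\left(195,-1643 \right)}}{Q{\left(-289 \right)}} + \frac{1156965}{-311351} = \frac{5 + 10 \cdot 195}{-3 + \frac{133}{132} \left(-289\right)} + \frac{1156965}{-311351} = \frac{5 + 1950}{-3 - \frac{38437}{132}} + 1156965 \left(- \frac{1}{311351}\right) = \frac{1955}{- \frac{38833}{132}} - \frac{1156965}{311351} = 1955 \left(- \frac{132}{38833}\right) - \frac{1156965}{311351} = - \frac{258060}{38833} - \frac{1156965}{311351} = - \frac{125275660905}{12090693383}$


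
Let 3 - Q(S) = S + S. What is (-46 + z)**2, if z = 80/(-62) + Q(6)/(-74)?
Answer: 11708322025/5262436 ≈ 2224.9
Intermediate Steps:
Q(S) = 3 - 2*S (Q(S) = 3 - (S + S) = 3 - 2*S)
z = -2681/2294 (z = 80/(-62) + (3 - 2*6)/(-74) = 80*(-1/62) + (3 - 12)*(-1/74) = -40/31 - 9*(-1/74) = -40/31 + 9/74 = -2681/2294 ≈ -1.1687)
(-46 + z)**2 = (-46 - 2681/2294)**2 = (-108205/2294)**2 = 11708322025/5262436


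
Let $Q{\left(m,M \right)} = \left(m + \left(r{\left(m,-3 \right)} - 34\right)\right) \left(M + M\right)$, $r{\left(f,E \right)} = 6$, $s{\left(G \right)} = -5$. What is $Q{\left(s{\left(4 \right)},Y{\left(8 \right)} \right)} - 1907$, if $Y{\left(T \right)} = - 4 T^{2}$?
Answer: $14989$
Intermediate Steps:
$Q{\left(m,M \right)} = 2 M \left(-28 + m\right)$ ($Q{\left(m,M \right)} = \left(m + \left(6 - 34\right)\right) \left(M + M\right) = \left(m - 28\right) 2 M = \left(-28 + m\right) 2 M = 2 M \left(-28 + m\right)$)
$Q{\left(s{\left(4 \right)},Y{\left(8 \right)} \right)} - 1907 = 2 \left(- 4 \cdot 8^{2}\right) \left(-28 - 5\right) - 1907 = 2 \left(\left(-4\right) 64\right) \left(-33\right) - 1907 = 2 \left(-256\right) \left(-33\right) - 1907 = 16896 - 1907 = 14989$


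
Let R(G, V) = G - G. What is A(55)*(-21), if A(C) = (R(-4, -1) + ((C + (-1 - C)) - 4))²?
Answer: -525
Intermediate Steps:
R(G, V) = 0
A(C) = 25 (A(C) = (0 + ((C + (-1 - C)) - 4))² = (0 + (-1 - 4))² = (0 - 5)² = (-5)² = 25)
A(55)*(-21) = 25*(-21) = -525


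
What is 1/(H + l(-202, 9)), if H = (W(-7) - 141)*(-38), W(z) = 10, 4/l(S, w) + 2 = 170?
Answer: 42/209077 ≈ 0.00020088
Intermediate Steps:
l(S, w) = 1/42 (l(S, w) = 4/(-2 + 170) = 4/168 = 4*(1/168) = 1/42)
H = 4978 (H = (10 - 141)*(-38) = -131*(-38) = 4978)
1/(H + l(-202, 9)) = 1/(4978 + 1/42) = 1/(209077/42) = 42/209077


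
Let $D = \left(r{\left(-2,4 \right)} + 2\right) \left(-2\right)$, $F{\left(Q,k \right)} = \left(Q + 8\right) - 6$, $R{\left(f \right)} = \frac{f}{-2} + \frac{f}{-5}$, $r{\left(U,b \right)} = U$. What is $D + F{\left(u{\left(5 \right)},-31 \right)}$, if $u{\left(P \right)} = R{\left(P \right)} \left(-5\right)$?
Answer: $\frac{39}{2} \approx 19.5$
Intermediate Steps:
$R{\left(f \right)} = - \frac{7 f}{10}$ ($R{\left(f \right)} = f \left(- \frac{1}{2}\right) + f \left(- \frac{1}{5}\right) = - \frac{f}{2} - \frac{f}{5} = - \frac{7 f}{10}$)
$u{\left(P \right)} = \frac{7 P}{2}$ ($u{\left(P \right)} = - \frac{7 P}{10} \left(-5\right) = \frac{7 P}{2}$)
$F{\left(Q,k \right)} = 2 + Q$ ($F{\left(Q,k \right)} = \left(8 + Q\right) - 6 = 2 + Q$)
$D = 0$ ($D = \left(-2 + 2\right) \left(-2\right) = 0 \left(-2\right) = 0$)
$D + F{\left(u{\left(5 \right)},-31 \right)} = 0 + \left(2 + \frac{7}{2} \cdot 5\right) = 0 + \left(2 + \frac{35}{2}\right) = 0 + \frac{39}{2} = \frac{39}{2}$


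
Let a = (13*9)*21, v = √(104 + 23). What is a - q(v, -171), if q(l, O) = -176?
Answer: 2633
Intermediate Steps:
v = √127 ≈ 11.269
a = 2457 (a = 117*21 = 2457)
a - q(v, -171) = 2457 - 1*(-176) = 2457 + 176 = 2633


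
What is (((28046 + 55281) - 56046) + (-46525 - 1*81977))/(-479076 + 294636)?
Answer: 101221/184440 ≈ 0.54880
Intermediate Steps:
(((28046 + 55281) - 56046) + (-46525 - 1*81977))/(-479076 + 294636) = ((83327 - 56046) + (-46525 - 81977))/(-184440) = (27281 - 128502)*(-1/184440) = -101221*(-1/184440) = 101221/184440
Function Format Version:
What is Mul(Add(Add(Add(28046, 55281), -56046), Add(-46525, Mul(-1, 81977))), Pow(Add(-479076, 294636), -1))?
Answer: Rational(101221, 184440) ≈ 0.54880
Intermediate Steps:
Mul(Add(Add(Add(28046, 55281), -56046), Add(-46525, Mul(-1, 81977))), Pow(Add(-479076, 294636), -1)) = Mul(Add(Add(83327, -56046), Add(-46525, -81977)), Pow(-184440, -1)) = Mul(Add(27281, -128502), Rational(-1, 184440)) = Mul(-101221, Rational(-1, 184440)) = Rational(101221, 184440)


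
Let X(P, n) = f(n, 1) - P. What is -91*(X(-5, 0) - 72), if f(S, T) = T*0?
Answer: 6097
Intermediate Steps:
f(S, T) = 0
X(P, n) = -P (X(P, n) = 0 - P = -P)
-91*(X(-5, 0) - 72) = -91*(-1*(-5) - 72) = -91*(5 - 72) = -91*(-67) = 6097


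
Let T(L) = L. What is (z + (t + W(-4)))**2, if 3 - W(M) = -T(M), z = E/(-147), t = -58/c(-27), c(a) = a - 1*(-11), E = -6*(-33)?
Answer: 251001/153664 ≈ 1.6334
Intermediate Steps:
E = 198
c(a) = 11 + a (c(a) = a + 11 = 11 + a)
t = 29/8 (t = -58/(11 - 27) = -58/(-16) = -58*(-1/16) = 29/8 ≈ 3.6250)
z = -66/49 (z = 198/(-147) = 198*(-1/147) = -66/49 ≈ -1.3469)
W(M) = 3 + M (W(M) = 3 - (-1)*M = 3 + M)
(z + (t + W(-4)))**2 = (-66/49 + (29/8 + (3 - 4)))**2 = (-66/49 + (29/8 - 1))**2 = (-66/49 + 21/8)**2 = (501/392)**2 = 251001/153664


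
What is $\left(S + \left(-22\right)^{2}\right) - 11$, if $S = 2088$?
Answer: $2561$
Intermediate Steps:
$\left(S + \left(-22\right)^{2}\right) - 11 = \left(2088 + \left(-22\right)^{2}\right) - 11 = \left(2088 + 484\right) - 11 = 2572 - 11 = 2561$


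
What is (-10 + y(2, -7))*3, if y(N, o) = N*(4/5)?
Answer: -126/5 ≈ -25.200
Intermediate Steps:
y(N, o) = 4*N/5 (y(N, o) = N*(4*(⅕)) = N*(⅘) = 4*N/5)
(-10 + y(2, -7))*3 = (-10 + (⅘)*2)*3 = (-10 + 8/5)*3 = -42/5*3 = -126/5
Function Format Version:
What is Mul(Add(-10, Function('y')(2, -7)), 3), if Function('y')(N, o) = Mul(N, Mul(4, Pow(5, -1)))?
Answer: Rational(-126, 5) ≈ -25.200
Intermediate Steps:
Function('y')(N, o) = Mul(Rational(4, 5), N) (Function('y')(N, o) = Mul(N, Mul(4, Rational(1, 5))) = Mul(N, Rational(4, 5)) = Mul(Rational(4, 5), N))
Mul(Add(-10, Function('y')(2, -7)), 3) = Mul(Add(-10, Mul(Rational(4, 5), 2)), 3) = Mul(Add(-10, Rational(8, 5)), 3) = Mul(Rational(-42, 5), 3) = Rational(-126, 5)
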